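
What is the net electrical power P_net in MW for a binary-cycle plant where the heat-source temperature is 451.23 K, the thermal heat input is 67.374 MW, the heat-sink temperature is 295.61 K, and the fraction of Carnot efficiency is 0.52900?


Step 1: eta = (1 - Tc/Th)*f = (1 - 295.61/451.23)*0.529 = 0.1824413
Step 2: P_net = eta * Q_in = 0.1824413 * 67.374 = 12.292 MW
P_net = 12.292 MW


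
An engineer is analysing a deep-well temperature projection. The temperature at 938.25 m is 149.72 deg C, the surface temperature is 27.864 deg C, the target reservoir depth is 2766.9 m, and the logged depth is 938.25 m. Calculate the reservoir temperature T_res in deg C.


Step 1: grad = (T_d1 - T_surf)/d1 * 1000 = (149.72 - 27.864)/938.25 * 1000 = 129.8758 deg C/km
Step 2: T_res = T_surf + grad*d2/1000 = 27.864 + 129.8758*2766.9/1000 = 387.22 deg C
T_res = 387.22 deg C


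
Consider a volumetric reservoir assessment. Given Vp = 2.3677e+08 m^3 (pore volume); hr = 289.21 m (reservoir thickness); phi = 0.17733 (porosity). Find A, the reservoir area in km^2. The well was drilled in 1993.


A = Vp / (1e6 * hr * phi)
A = 2.3677e+08 / (1e6 * 289.21 * 0.17733)
A = 4.6167 km^2


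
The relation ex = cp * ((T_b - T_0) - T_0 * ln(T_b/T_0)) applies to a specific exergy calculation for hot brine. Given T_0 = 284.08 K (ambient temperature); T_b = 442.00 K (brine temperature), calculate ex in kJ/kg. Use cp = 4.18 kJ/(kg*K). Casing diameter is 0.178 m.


ex = cp * ((T_b - T_0) - T_0 * ln(T_b/T_0))
ex = 4.18 * ((442.00 - 284.08) - 284.08 * ln(442.00/284.08))
ex = 135.19 kJ/kg


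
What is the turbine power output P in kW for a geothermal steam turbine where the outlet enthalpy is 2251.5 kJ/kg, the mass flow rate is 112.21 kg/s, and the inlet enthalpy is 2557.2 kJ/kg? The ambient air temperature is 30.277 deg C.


P = mdot * (h_in - h_out) / 1000
P = 112.21 * (2557.2 - 2251.5) / 1000
P = 34.30260 MW
Convert: 34.30260 MW * 1000.0 = 34303 kW
P = 34303 kW


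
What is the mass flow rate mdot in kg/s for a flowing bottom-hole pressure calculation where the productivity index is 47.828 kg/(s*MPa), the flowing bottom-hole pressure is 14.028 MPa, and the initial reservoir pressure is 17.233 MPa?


mdot = (P_i - P_wf) * PI
mdot = (17.233 - 14.028) * 47.828
mdot = 153.29 kg/s


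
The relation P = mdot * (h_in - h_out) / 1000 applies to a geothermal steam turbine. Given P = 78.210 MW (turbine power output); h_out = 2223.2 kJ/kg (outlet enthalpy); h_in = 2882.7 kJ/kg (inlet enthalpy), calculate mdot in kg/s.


mdot = P * 1000 / (h_in - h_out)
mdot = 78.210 * 1000 / (2882.7 - 2223.2)
mdot = 118.59 kg/s


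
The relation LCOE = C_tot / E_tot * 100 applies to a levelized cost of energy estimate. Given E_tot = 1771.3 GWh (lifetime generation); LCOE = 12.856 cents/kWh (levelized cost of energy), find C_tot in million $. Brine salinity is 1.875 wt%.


C_tot = LCOE / 100 * E_tot
C_tot = 12.856 / 100 * 1771.3
C_tot = 227.72 million $


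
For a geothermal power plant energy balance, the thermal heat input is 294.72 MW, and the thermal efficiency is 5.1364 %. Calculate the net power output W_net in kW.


W_net = eta / 100 * Q_in
W_net = 5.1364 / 100 * 294.72
W_net = 15.13800 MW
Convert: 15.13800 MW * 1000.0 = 15138 kW
W_net = 15138 kW


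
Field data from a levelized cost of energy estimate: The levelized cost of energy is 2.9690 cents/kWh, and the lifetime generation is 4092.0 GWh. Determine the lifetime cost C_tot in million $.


C_tot = LCOE / 100 * E_tot
C_tot = 2.9690 / 100 * 4092.0
C_tot = 121.49 million $


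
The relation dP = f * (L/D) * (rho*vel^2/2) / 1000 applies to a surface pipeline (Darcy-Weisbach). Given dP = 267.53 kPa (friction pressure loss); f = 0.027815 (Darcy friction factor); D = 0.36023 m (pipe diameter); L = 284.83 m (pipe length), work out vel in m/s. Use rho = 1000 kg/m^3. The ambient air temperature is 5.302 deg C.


vel = sqrt(dP*1000*2*D / (f*L*rho))
vel = sqrt(267.53*1000*2*0.36023 / (0.027815*284.83*1000))
vel = 4.9324 m/s


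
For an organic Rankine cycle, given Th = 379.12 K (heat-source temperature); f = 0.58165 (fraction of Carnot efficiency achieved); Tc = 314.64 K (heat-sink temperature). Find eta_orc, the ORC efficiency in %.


eta_orc = (1 - Tc/Th) * f * 100
eta_orc = (1 - 314.64/379.12) * 0.58165 * 100
eta_orc = 9.8926 %


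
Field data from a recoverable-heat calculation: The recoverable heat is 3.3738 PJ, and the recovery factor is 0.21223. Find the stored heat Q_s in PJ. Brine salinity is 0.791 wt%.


Q_s = Q_rec / RF
Q_s = 3.3738 / 0.21223
Q_s = 15.897 PJ


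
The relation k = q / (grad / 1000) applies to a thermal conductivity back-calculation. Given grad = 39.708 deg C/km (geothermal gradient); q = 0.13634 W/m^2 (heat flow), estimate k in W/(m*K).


k = q / (grad / 1000)
k = 0.13634 / (39.708 / 1000)
k = 3.4336 W/(m*K)


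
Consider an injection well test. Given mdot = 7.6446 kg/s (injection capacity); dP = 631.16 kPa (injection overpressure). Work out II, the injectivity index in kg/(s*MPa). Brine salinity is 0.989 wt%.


II = mdot * 1000 / dP
II = 7.6446 * 1000 / 631.16
II = 12.112 kg/(s*MPa)


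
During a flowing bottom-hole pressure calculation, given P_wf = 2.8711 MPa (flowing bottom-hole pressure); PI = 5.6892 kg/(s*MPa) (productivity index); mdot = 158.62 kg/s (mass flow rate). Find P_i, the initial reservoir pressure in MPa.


P_i = P_wf + mdot / PI
P_i = 2.8711 + 158.62 / 5.6892
P_i = 30.752 MPa


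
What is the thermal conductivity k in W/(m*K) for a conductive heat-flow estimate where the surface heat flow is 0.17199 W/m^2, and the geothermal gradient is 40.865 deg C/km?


k = q * 1000 / grad
k = 0.17199 * 1000 / 40.865
k = 4.2087 W/(m*K)


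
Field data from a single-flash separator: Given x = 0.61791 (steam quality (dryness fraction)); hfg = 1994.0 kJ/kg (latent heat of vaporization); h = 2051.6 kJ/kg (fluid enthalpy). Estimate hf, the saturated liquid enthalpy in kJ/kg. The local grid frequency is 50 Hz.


hf = h - x * hfg
hf = 2051.6 - 0.61791 * 1994.0
hf = 819.49 kJ/kg


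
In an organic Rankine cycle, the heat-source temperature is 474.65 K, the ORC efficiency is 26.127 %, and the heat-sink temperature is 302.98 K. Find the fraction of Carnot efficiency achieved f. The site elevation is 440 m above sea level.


f = (eta_orc/100) / (1 - Tc/Th)
f = (26.127/100) / (1 - 302.98/474.65)
f = 0.72238


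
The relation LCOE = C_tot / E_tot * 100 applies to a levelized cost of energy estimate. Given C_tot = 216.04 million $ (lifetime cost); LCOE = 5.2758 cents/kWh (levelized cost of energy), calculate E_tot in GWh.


E_tot = C_tot / LCOE * 100
E_tot = 216.04 / 5.2758 * 100
E_tot = 4094.9 GWh


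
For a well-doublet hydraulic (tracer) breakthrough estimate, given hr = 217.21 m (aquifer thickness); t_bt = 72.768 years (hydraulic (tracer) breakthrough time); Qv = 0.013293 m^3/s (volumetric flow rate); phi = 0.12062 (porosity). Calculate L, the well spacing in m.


L = sqrt(t_bt*365.25*86400*3*Qv / (pi*hr*phi))
L = sqrt(72.768*365.25*86400*3*0.013293 / (pi*217.21*0.12062))
L = 1054.8 m


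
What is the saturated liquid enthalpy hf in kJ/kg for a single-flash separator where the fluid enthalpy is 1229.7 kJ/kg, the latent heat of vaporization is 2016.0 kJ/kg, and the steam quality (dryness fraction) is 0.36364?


hf = h - x * hfg
hf = 1229.7 - 0.36364 * 2016.0
hf = 496.60 kJ/kg


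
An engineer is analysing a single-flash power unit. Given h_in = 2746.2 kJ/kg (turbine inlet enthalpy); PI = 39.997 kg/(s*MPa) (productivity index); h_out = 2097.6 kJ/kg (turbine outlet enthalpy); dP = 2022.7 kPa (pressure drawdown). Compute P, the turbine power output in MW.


Step 1: mdot = PI * dP / 1000 = 39.997 * 2022.7 / 1000 = 80.90193 kg/s
Step 2: P = mdot*(h_in - h_out)/1000 = 80.90193*(2746.2 - 2097.6)/1000 = 52.473 MW
P = 52.473 MW


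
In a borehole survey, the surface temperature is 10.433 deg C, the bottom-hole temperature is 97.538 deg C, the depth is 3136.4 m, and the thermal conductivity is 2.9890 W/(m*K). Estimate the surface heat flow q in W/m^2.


Step 1: grad = (T_d - T_surf)/d * 1000 = (97.538 - 10.433)/3136.4 * 1000 = 27.77229 deg C/km
Step 2: q = k * grad / 1000 = 2.989 * 27.77229 / 1000 = 0.083011 W/m^2
q = 0.083011 W/m^2


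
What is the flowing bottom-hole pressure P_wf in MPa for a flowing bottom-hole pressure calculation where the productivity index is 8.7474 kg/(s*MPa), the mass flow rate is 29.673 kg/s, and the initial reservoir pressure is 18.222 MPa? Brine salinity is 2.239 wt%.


P_wf = P_i - mdot / PI
P_wf = 18.222 - 29.673 / 8.7474
P_wf = 14.830 MPa


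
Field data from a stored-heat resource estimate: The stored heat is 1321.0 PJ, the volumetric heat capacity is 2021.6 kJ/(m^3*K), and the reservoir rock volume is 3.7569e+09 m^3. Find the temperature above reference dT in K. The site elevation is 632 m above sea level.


dT = Q_s * 1e12 / (Vr * rhoc)
dT = 1321.0 * 1e12 / (3.7569e+09 * 2021.6)
dT = 173.93 K


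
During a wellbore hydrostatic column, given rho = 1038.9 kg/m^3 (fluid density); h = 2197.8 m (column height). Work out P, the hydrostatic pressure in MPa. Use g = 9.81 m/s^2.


P = rho * g * h / 1e6
P = 1038.9 * 9.81 * 2197.8 / 1e6
P = 22.399 MPa


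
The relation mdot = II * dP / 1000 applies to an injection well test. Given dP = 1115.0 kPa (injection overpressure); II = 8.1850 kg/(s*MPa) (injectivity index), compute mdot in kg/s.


mdot = II * dP / 1000
mdot = 8.1850 * 1115.0 / 1000
mdot = 9.1263 kg/s


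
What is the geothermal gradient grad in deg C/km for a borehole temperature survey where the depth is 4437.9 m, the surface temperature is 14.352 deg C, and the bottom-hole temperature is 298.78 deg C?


grad = (T_d - T_surf) / d * 1000
grad = (298.78 - 14.352) / 4437.9 * 1000
grad = 64.091 deg C/km


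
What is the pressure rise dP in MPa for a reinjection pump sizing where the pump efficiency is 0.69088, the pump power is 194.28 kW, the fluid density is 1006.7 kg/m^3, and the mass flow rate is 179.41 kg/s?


dP = P_pump * rho * eta / mdot
dP = 194.28 * 1006.7 * 0.69088 / 179.41
dP = 753.1546 kPa
Convert: 753.1546 kPa * 0.001 = 0.75315 MPa
dP = 0.75315 MPa


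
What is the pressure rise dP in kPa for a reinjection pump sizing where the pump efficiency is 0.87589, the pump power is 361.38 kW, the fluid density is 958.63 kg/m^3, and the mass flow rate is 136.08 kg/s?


dP = P_pump * rho * eta / mdot
dP = 361.38 * 958.63 * 0.87589 / 136.08
dP = 2229.8 kPa


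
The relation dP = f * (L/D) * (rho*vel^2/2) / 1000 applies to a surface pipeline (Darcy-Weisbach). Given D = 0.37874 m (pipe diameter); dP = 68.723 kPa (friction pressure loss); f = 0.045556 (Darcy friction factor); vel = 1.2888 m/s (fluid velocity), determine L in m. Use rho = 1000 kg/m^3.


L = dP*1000*D / (f*rho*vel^2/2)
L = 68.723*1000*0.37874 / (0.045556*1000*1.2888^2/2)
L = 687.95 m


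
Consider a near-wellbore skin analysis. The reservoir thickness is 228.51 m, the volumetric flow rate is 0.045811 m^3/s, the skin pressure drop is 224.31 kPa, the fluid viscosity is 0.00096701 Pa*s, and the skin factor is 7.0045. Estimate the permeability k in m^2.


k = S*q*mu / (2*pi*dP_s*1000*hr)
k = 7.0045*0.045811*0.00096701 / (2*pi*224.31*1000*228.51)
k = 9.6348e-13 m^2


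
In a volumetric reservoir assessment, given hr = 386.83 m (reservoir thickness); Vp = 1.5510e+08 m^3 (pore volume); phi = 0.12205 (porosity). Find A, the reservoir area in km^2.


A = Vp / (1e6 * hr * phi)
A = 1.5510e+08 / (1e6 * 386.83 * 0.12205)
A = 3.2851 km^2


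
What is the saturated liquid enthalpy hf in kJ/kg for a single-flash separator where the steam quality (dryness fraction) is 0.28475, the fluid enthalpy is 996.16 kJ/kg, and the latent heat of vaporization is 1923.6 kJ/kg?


hf = h - x * hfg
hf = 996.16 - 0.28475 * 1923.6
hf = 448.41 kJ/kg


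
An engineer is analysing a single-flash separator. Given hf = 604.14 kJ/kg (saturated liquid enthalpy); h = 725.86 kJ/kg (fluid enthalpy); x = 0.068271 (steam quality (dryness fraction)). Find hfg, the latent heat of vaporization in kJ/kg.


hfg = (h - hf) / x
hfg = (725.86 - 604.14) / 0.068271
hfg = 1782.9 kJ/kg


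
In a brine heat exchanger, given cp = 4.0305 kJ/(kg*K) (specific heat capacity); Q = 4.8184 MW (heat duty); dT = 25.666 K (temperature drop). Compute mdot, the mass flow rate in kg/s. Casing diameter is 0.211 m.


mdot = Q * 1000 / (cp * dT)
mdot = 4.8184 * 1000 / (4.0305 * 25.666)
mdot = 46.579 kg/s


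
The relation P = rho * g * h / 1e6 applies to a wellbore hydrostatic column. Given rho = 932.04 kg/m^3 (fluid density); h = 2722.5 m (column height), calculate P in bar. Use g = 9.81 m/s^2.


P = rho * g * h / 1e6
P = 932.04 * 9.81 * 2722.5 / 1e6
P = 24.89267 MPa
Convert: 24.89267 MPa * 10.0 = 248.93 bar
P = 248.93 bar


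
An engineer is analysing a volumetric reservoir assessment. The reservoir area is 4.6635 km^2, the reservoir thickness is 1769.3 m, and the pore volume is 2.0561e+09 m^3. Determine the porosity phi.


phi = Vp / (A * 1e6 * hr)
phi = 2.0561e+09 / (4.6635 * 1e6 * 1769.3)
phi = 0.24919


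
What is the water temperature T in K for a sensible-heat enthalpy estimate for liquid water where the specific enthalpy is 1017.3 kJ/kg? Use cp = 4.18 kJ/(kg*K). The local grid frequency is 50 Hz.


T = h / cp
T = 1017.3 / 4.18
T = 243.3732 deg C
Convert to K: 243.3732 + 273.15 = 516.52 K
T = 516.52 K


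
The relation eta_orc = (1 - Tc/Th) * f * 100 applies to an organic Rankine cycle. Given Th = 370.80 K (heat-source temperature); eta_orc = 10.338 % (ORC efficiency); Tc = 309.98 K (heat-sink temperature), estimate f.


f = (eta_orc/100) / (1 - Tc/Th)
f = (10.338/100) / (1 - 309.98/370.80)
f = 0.63027


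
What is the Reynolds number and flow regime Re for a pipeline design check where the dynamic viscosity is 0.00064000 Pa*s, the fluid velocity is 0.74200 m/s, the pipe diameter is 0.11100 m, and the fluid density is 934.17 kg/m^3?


Step 1: Re = rho*vel*D/mu = 934.17*0.742*0.111/0.00064 = 1.2022e+05
Step 2: Re = 1.2022e+05 > 4000, so flow is turbulent.
Re = 1.2022e+05 (turbulent)


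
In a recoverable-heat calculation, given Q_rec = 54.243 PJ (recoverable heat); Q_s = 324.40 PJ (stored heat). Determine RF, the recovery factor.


RF = Q_rec / Q_s
RF = 54.243 / 324.40
RF = 0.16721


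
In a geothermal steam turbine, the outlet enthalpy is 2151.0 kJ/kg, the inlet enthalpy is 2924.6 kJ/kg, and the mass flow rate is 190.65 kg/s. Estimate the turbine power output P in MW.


P = mdot * (h_in - h_out) / 1000
P = 190.65 * (2924.6 - 2151.0) / 1000
P = 147.49 MW


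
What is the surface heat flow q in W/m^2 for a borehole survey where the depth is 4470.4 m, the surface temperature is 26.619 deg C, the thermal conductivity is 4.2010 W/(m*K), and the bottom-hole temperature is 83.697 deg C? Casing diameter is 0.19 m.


Step 1: grad = (T_d - T_surf)/d * 1000 = (83.697 - 26.619)/4470.4 * 1000 = 12.76798 deg C/km
Step 2: q = k * grad / 1000 = 4.201 * 12.76798 / 1000 = 0.053638 W/m^2
q = 0.053638 W/m^2


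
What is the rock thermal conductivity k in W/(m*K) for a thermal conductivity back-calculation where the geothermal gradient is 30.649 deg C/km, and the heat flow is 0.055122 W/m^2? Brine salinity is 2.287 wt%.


k = q / (grad / 1000)
k = 0.055122 / (30.649 / 1000)
k = 1.7985 W/(m*K)


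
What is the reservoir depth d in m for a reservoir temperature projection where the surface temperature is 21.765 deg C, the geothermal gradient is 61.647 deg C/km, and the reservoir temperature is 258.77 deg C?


d = (T_res - T_surf) / grad * 1000
d = (258.77 - 21.765) / 61.647 * 1000
d = 3844.6 m


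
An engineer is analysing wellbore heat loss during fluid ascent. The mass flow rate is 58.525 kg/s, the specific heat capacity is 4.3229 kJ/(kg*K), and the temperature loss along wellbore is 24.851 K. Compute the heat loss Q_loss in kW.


Q_loss = mdot * cp * dT
Q_loss = 58.525 * 4.3229 * 24.851
Q_loss = 6287.2 kW


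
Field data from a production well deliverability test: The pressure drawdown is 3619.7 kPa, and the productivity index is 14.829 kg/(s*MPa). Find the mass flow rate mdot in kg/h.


mdot = PI * dP / 1000
mdot = 14.829 * 3619.7 / 1000
mdot = 53.67653 kg/s
Convert: 53.67653 kg/s * 3600.0 = 1.9324e+05 kg/h
mdot = 1.9324e+05 kg/h


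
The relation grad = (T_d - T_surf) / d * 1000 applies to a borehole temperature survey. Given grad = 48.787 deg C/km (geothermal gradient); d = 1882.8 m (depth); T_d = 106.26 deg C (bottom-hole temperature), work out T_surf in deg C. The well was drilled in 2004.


T_surf = T_d - grad * d / 1000
T_surf = 106.26 - 48.787 * 1882.8 / 1000
T_surf = 14.404 deg C


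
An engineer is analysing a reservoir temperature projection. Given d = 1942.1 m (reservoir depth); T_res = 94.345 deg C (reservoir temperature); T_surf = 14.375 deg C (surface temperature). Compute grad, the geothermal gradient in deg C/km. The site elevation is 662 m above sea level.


grad = (T_res - T_surf) / d * 1000
grad = (94.345 - 14.375) / 1942.1 * 1000
grad = 41.177 deg C/km


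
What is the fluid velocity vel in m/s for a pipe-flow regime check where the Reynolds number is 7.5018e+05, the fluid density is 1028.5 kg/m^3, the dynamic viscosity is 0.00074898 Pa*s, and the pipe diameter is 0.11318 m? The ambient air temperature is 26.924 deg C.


vel = Re * mu / (rho * D)
vel = 7.5018e+05 * 0.00074898 / (1028.5 * 0.11318)
vel = 4.8268 m/s


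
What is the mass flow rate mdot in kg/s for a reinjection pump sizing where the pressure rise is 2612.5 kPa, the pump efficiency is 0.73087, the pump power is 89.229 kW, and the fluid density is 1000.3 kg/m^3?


mdot = P_pump * rho * eta / dP
mdot = 89.229 * 1000.3 * 0.73087 / 2612.5
mdot = 24.970 kg/s


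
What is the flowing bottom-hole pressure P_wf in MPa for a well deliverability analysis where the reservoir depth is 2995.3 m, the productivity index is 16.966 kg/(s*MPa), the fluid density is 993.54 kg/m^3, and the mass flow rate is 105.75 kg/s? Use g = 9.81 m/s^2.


Step 1: P_i = rho*g*h/1e6 = 993.54*9.81*2995.3/1e6 = 29.19407 MPa
Step 2: P_wf = P_i - mdot/PI = 29.19407 - 105.75/16.966 = 22.961 MPa
P_wf = 22.961 MPa


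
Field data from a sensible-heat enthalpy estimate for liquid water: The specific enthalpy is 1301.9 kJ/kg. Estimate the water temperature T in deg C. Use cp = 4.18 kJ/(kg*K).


T = h / cp
T = 1301.9 / 4.18
T = 311.46 deg C


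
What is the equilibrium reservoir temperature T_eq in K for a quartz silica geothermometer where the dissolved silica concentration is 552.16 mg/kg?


T_eq = 1309 / (5.19 - log10(SiO2)) - 273.15
T_eq = 1309 / (5.19 - log10(552.16)) - 273.15
T_eq = 261.5864 deg C
Convert to K: 261.5864 + 273.15 = 534.74 K
T_eq = 534.74 K


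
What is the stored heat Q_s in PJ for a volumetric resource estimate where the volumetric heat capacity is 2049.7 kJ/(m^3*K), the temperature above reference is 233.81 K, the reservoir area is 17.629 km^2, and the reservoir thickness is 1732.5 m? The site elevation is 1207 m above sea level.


Step 1: Vr = A*1e6*hr = 17.629*1e6*1732.5 = 3.054224e+10 m^3
Step 2: Q_s = Vr*rhoc*dT/1e12 = 3.054224e+10*2049.7*233.81/1e12 = 14637 PJ
Q_s = 14637 PJ


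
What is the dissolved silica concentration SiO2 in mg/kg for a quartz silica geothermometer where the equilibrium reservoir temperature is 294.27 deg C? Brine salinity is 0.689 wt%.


SiO2 = 10^(5.19 - 1309/(T_eq + 273.15))
SiO2 = 10^(5.19 - 1309/(294.27 + 273.15))
SiO2 = 763.95 mg/kg


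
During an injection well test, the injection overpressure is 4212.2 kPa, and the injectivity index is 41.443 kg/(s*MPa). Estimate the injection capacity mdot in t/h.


mdot = II * dP / 1000
mdot = 41.443 * 4212.2 / 1000
mdot = 174.5662 kg/s
Convert: 174.5662 kg/s * 3.6 = 628.44 t/h
mdot = 628.44 t/h


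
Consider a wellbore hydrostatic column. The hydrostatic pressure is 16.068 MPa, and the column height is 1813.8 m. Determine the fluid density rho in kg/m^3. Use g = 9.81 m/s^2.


rho = P * 1e6 / (g * h)
rho = 16.068 * 1e6 / (9.81 * 1813.8)
rho = 903.03 kg/m^3


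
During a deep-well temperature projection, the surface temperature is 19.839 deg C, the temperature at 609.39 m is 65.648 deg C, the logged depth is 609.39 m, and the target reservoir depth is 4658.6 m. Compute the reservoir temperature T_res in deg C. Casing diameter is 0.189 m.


Step 1: grad = (T_d1 - T_surf)/d1 * 1000 = (65.648 - 19.839)/609.39 * 1000 = 75.17189 deg C/km
Step 2: T_res = T_surf + grad*d2/1000 = 19.839 + 75.17189*4658.6/1000 = 370.03 deg C
T_res = 370.03 deg C


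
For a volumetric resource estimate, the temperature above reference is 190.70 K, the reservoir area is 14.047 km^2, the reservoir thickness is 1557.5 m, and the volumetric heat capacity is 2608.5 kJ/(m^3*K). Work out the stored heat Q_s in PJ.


Step 1: Vr = A*1e6*hr = 14.047*1e6*1557.5 = 2.187820e+10 m^3
Step 2: Q_s = Vr*rhoc*dT/1e12 = 2.187820e+10*2608.5*190.7/1e12 = 10883 PJ
Q_s = 10883 PJ


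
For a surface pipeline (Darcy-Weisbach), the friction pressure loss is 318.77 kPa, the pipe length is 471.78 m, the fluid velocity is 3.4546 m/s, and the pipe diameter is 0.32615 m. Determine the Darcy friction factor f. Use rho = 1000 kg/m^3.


f = dP*1000 / ((L/D)*(rho*vel^2/2))
f = 318.77*1000 / ((471.78/0.32615)*(1000*3.4546^2/2))
f = 0.036931


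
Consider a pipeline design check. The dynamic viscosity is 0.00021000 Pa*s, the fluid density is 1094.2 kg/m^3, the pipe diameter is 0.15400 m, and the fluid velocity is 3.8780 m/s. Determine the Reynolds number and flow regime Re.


Step 1: Re = rho*vel*D/mu = 1094.2*3.878*0.154/0.00021 = 3.1118e+06
Step 2: Re = 3.1118e+06 > 4000, so flow is turbulent.
Re = 3.1118e+06 (turbulent)


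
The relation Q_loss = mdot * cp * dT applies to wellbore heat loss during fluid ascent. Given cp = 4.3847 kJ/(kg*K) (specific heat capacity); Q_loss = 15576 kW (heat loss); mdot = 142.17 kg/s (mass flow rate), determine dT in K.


dT = Q_loss / (mdot * cp)
dT = 15576 / (142.17 * 4.3847)
dT = 24.987 K


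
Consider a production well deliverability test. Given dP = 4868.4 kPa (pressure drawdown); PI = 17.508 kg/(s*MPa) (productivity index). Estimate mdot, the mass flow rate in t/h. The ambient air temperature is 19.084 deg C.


mdot = PI * dP / 1000
mdot = 17.508 * 4868.4 / 1000
mdot = 85.23595 kg/s
Convert: 85.23595 kg/s * 3.6 = 306.85 t/h
mdot = 306.85 t/h


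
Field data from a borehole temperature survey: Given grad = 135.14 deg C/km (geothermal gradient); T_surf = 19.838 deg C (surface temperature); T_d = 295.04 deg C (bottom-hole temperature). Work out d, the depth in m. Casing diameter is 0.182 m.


d = (T_d - T_surf) / grad * 1000
d = (295.04 - 19.838) / 135.14 * 1000
d = 2036.4 m


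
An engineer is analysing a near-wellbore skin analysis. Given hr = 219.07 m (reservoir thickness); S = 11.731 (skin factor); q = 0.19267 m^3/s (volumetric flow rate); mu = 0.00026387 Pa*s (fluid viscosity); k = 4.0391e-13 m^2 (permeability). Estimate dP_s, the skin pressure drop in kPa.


dP_s = S * q * mu / (2*pi*k*hr) / 1000
dP_s = 11.731 * 0.19267 * 0.00026387 / (2*pi*4.0391e-13*219.07) / 1000
dP_s = 1072.7 kPa


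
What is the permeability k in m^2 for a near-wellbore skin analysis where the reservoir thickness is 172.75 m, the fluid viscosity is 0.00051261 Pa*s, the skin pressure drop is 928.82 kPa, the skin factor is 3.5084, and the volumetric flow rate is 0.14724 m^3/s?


k = S*q*mu / (2*pi*dP_s*1000*hr)
k = 3.5084*0.14724*0.00051261 / (2*pi*928.82*1000*172.75)
k = 2.6266e-13 m^2


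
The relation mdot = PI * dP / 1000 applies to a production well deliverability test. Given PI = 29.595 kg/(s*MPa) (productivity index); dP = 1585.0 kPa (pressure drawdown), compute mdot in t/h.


mdot = PI * dP / 1000
mdot = 29.595 * 1585.0 / 1000
mdot = 46.90807 kg/s
Convert: 46.90807 kg/s * 3.6 = 168.87 t/h
mdot = 168.87 t/h


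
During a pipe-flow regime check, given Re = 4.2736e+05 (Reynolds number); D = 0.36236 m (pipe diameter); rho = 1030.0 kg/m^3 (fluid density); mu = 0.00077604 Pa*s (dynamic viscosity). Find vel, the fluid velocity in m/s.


vel = Re * mu / (rho * D)
vel = 4.2736e+05 * 0.00077604 / (1030.0 * 0.36236)
vel = 0.88859 m/s


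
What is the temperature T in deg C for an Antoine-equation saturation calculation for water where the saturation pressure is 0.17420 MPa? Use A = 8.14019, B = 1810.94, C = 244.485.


T = B / (A - log10(P_sat * 760 / 0.101325)) - C
T = 1810.94 / (8.14019 - log10(0.17420 * 760 / 0.101325)) - 244.485
T = 115.97 deg C


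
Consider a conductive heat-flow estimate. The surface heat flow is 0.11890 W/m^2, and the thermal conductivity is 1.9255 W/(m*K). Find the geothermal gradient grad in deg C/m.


grad = q * 1000 / k
grad = 0.11890 * 1000 / 1.9255
grad = 61.75019 deg C/km
Convert: 61.75019 deg C/km * 0.001 = 0.061750 deg C/m
grad = 0.061750 deg C/m


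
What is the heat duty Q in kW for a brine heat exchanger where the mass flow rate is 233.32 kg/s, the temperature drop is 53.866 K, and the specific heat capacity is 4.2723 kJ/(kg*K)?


Q = mdot * cp * dT / 1000
Q = 233.32 * 4.2723 * 53.866 / 1000
Q = 53.69433 MW
Convert: 53.69433 MW * 1000.0 = 53694 kW
Q = 53694 kW


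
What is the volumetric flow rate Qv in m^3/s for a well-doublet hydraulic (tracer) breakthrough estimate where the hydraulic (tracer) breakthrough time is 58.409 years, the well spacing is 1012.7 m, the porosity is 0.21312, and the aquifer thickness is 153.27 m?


Qv = pi*hr*phi*L^2 / (3*t_bt*365.25*86400)
Qv = pi*153.27*0.21312*1012.7^2 / (3*58.409*365.25*86400)
Qv = 0.019032 m^3/s


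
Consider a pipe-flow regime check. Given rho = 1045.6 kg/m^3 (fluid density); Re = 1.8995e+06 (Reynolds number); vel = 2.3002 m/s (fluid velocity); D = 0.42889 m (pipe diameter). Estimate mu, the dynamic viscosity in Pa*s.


mu = rho * vel * D / Re
mu = 1045.6 * 2.3002 * 0.42889 / 1.8995e+06
mu = 0.00054305 Pa*s


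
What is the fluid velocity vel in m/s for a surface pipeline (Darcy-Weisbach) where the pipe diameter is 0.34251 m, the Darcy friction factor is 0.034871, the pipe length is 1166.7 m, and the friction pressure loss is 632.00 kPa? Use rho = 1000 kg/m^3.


vel = sqrt(dP*1000*2*D / (f*L*rho))
vel = sqrt(632.00*1000*2*0.34251 / (0.034871*1166.7*1000))
vel = 3.2621 m/s


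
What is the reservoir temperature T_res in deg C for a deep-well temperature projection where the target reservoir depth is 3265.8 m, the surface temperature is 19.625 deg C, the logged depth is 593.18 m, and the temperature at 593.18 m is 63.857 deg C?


Step 1: grad = (T_d1 - T_surf)/d1 * 1000 = (63.857 - 19.625)/593.18 * 1000 = 74.56758 deg C/km
Step 2: T_res = T_surf + grad*d2/1000 = 19.625 + 74.56758*3265.8/1000 = 263.15 deg C
T_res = 263.15 deg C


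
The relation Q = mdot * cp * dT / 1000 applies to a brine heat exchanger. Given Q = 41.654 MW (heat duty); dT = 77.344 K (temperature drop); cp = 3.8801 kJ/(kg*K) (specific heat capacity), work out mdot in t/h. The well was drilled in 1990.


mdot = Q * 1000 / (cp * dT)
mdot = 41.654 * 1000 / (3.8801 * 77.344)
mdot = 138.7993 kg/s
Convert: 138.7993 kg/s * 3.6 = 499.68 t/h
mdot = 499.68 t/h


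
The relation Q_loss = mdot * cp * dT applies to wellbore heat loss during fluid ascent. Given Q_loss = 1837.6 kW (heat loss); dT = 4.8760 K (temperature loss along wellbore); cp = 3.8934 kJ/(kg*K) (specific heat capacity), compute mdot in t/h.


mdot = Q_loss / (cp * dT)
mdot = 1837.6 / (3.8934 * 4.8760)
mdot = 96.79619 kg/s
Convert: 96.79619 kg/s * 3.6 = 348.47 t/h
mdot = 348.47 t/h


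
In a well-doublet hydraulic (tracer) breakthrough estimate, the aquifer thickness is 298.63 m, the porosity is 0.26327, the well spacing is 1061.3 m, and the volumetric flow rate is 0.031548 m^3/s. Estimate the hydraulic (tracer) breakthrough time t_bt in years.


t_bt = pi * hr * phi * L^2 / (3 * Qv) / (365.25*86400)
t_bt = pi * 298.63 * 0.26327 * 1061.3^2 / (3 * 0.031548) / (365.25*86400)
t_bt = 93.146 years


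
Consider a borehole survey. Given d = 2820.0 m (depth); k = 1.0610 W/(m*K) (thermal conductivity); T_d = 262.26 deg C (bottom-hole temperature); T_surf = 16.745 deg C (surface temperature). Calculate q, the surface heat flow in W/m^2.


Step 1: grad = (T_d - T_surf)/d * 1000 = (262.26 - 16.745)/2820.0 * 1000 = 87.06206 deg C/km
Step 2: q = k * grad / 1000 = 1.061 * 87.06206 / 1000 = 0.092373 W/m^2
q = 0.092373 W/m^2


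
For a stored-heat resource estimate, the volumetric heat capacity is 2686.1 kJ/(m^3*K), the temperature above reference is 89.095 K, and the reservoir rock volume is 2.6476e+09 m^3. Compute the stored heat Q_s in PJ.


Q_s = Vr * rhoc * dT / 1e12
Q_s = 2.6476e+09 * 2686.1 * 89.095 / 1e12
Q_s = 633.62 PJ


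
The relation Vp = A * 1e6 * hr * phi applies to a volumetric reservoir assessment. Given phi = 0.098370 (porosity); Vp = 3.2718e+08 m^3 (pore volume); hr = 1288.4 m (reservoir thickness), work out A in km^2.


A = Vp / (1e6 * hr * phi)
A = 3.2718e+08 / (1e6 * 1288.4 * 0.098370)
A = 2.5815 km^2


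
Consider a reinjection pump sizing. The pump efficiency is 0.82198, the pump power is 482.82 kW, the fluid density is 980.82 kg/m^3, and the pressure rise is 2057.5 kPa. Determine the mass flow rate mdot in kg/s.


mdot = P_pump * rho * eta / dP
mdot = 482.82 * 980.82 * 0.82198 / 2057.5
mdot = 189.19 kg/s


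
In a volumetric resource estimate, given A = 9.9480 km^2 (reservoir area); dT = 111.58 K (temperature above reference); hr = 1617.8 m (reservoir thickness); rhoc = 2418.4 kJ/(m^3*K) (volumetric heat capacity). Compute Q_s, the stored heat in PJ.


Step 1: Vr = A*1e6*hr = 9.948*1e6*1617.8 = 1.609387e+10 m^3
Step 2: Q_s = Vr*rhoc*dT/1e12 = 1.609387e+10*2418.4*111.58/1e12 = 4342.9 PJ
Q_s = 4342.9 PJ


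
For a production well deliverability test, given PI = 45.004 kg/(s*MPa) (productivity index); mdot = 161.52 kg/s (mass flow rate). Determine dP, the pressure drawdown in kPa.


dP = mdot * 1000 / PI
dP = 161.52 * 1000 / 45.004
dP = 3589.0 kPa


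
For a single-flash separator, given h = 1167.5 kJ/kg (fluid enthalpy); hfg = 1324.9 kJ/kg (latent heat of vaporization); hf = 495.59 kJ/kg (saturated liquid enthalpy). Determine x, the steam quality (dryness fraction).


x = (h - hf) / hfg
x = (1167.5 - 495.59) / 1324.9
x = 0.50714


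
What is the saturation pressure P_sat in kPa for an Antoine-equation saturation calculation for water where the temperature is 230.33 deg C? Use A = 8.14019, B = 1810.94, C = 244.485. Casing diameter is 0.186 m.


P_sat = 10^(A - B/(C + T)) / 760 * 0.101325
P_sat = 10^(8.14019 - 1810.94/(244.485 + 230.33)) / 760 * 0.101325
P_sat = 2.825546 MPa
Convert: 2.825546 MPa * 1000.0 = 2825.5 kPa
P_sat = 2825.5 kPa


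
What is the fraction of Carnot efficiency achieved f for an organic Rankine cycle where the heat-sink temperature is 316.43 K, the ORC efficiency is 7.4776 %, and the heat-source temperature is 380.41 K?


f = (eta_orc/100) / (1 - Tc/Th)
f = (7.4776/100) / (1 - 316.43/380.41)
f = 0.44460


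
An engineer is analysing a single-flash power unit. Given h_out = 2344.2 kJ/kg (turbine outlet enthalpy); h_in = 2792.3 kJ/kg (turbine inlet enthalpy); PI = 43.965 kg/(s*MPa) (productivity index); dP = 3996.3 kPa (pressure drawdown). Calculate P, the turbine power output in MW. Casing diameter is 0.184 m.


Step 1: mdot = PI * dP / 1000 = 43.965 * 3996.3 / 1000 = 175.6973 kg/s
Step 2: P = mdot*(h_in - h_out)/1000 = 175.6973*(2792.3 - 2344.2)/1000 = 78.730 MW
P = 78.730 MW


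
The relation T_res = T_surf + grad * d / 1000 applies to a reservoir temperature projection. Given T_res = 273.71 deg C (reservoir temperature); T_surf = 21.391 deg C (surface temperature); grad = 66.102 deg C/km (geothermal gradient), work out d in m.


d = (T_res - T_surf) / grad * 1000
d = (273.71 - 21.391) / 66.102 * 1000
d = 3817.1 m


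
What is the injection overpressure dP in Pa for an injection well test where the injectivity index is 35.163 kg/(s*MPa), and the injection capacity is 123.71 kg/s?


dP = mdot * 1000 / II
dP = 123.71 * 1000 / 35.163
dP = 3518.187 kPa
Convert: 3518.187 kPa * 1000.0 = 3.5182e+06 Pa
dP = 3.5182e+06 Pa


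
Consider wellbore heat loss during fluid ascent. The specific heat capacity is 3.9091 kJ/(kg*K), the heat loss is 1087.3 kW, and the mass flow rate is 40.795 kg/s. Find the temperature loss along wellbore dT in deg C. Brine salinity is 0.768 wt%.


dT = Q_loss / (mdot * cp)
dT = 1087.3 / (40.795 * 3.9091)
dT = 6.818136 K
Convert (temperature difference, 1 K = 1 deg C): 6.818136 K = 6.818136 deg C
dT = 6.8181 deg C


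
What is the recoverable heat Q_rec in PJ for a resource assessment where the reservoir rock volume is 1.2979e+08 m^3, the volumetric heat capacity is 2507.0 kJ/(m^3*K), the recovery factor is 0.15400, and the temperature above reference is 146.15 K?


Step 1: Q_s = Vr*rhoc*dT/1e12 = 1.2979e+08*2507.0*146.15/1e12 = 47.55480 PJ
Step 2: Q_rec = Q_s * RF = 47.55480 * 0.154 = 7.3234 PJ
Q_rec = 7.3234 PJ


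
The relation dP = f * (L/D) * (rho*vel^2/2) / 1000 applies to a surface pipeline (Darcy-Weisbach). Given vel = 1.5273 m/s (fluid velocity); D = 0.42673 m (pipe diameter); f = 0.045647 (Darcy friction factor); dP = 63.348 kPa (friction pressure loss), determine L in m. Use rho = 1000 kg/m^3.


L = dP*1000*D / (f*rho*vel^2/2)
L = 63.348*1000*0.42673 / (0.045647*1000*1.5273^2/2)
L = 507.76 m


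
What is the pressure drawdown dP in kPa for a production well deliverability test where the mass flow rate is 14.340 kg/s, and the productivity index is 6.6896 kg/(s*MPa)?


dP = mdot * 1000 / PI
dP = 14.340 * 1000 / 6.6896
dP = 2143.6 kPa


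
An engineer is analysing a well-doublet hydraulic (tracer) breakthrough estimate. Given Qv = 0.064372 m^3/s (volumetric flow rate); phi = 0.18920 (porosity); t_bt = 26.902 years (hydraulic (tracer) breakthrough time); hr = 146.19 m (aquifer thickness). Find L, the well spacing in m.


L = sqrt(t_bt*365.25*86400*3*Qv / (pi*hr*phi))
L = sqrt(26.902*365.25*86400*3*0.064372 / (pi*146.19*0.18920))
L = 1373.6 m


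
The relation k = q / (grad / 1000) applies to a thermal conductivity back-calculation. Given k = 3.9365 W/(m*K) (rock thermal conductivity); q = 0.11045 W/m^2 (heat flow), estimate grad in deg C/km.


grad = q / k * 1000
grad = 0.11045 / 3.9365 * 1000
grad = 28.058 deg C/km


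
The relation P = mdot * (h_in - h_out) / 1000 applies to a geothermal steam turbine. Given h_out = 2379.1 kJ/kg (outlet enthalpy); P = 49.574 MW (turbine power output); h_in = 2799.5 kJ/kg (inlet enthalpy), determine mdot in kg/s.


mdot = P * 1000 / (h_in - h_out)
mdot = 49.574 * 1000 / (2799.5 - 2379.1)
mdot = 117.92 kg/s


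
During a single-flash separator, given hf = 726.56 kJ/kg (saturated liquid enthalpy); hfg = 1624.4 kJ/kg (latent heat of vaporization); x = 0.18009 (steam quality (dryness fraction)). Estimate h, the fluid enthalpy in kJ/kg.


h = hf + x * hfg
h = 726.56 + 0.18009 * 1624.4
h = 1019.1 kJ/kg


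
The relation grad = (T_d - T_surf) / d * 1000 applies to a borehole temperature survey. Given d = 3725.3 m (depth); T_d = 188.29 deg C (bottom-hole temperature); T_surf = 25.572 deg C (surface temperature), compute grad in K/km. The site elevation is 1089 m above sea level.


grad = (T_d - T_surf) / d * 1000
grad = (188.29 - 25.572) / 3725.3 * 1000
grad = 43.67917 deg C/km
Convert: 43.67917 deg C/km * 1.0 = 43.679 K/km
grad = 43.679 K/km


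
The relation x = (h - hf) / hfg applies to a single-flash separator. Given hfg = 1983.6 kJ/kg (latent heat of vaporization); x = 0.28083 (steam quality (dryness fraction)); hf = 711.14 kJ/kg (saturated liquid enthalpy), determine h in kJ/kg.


h = hf + x * hfg
h = 711.14 + 0.28083 * 1983.6
h = 1268.2 kJ/kg


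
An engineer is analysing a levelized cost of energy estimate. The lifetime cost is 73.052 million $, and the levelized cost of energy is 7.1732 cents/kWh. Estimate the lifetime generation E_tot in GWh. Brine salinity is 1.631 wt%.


E_tot = C_tot / LCOE * 100
E_tot = 73.052 / 7.1732 * 100
E_tot = 1018.4 GWh


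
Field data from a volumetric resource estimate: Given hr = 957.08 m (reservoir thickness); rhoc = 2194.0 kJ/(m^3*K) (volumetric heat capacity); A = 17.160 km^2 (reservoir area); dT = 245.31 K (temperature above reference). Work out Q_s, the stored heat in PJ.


Step 1: Vr = A*1e6*hr = 17.16*1e6*957.08 = 1.642349e+10 m^3
Step 2: Q_s = Vr*rhoc*dT/1e12 = 1.642349e+10*2194.0*245.31/1e12 = 8839.3 PJ
Q_s = 8839.3 PJ


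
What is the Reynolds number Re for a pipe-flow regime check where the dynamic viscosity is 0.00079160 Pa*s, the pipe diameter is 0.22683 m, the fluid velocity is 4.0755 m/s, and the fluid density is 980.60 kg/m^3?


Re = rho * vel * D / mu
Re = 980.60 * 4.0755 * 0.22683 / 0.00079160
Re = 1.1452e+06


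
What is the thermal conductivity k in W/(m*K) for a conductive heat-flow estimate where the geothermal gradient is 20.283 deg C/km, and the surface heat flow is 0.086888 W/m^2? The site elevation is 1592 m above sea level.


k = q * 1000 / grad
k = 0.086888 * 1000 / 20.283
k = 4.2838 W/(m*K)


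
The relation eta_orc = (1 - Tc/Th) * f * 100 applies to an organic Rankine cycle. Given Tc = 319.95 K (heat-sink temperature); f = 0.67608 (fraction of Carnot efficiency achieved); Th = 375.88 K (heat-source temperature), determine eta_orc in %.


eta_orc = (1 - Tc/Th) * f * 100
eta_orc = (1 - 319.95/375.88) * 0.67608 * 100
eta_orc = 10.060 %


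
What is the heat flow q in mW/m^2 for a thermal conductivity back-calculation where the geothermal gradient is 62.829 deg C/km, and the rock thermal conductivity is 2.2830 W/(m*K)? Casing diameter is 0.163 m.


q = k * grad / 1000
q = 2.2830 * 62.829 / 1000
q = 0.1434386 W/m^2
Convert: 0.1434386 W/m^2 * 1000.0 = 143.44 mW/m^2
q = 143.44 mW/m^2


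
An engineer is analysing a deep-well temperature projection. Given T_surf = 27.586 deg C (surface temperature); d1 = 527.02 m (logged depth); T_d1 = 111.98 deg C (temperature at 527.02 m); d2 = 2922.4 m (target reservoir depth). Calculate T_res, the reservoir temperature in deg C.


Step 1: grad = (T_d1 - T_surf)/d1 * 1000 = (111.98 - 27.586)/527.02 * 1000 = 160.1343 deg C/km
Step 2: T_res = T_surf + grad*d2/1000 = 27.586 + 160.1343*2922.4/1000 = 495.56 deg C
T_res = 495.56 deg C


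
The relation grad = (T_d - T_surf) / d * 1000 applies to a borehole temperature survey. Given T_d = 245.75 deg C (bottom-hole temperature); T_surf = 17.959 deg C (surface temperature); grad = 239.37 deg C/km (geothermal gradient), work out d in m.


d = (T_d - T_surf) / grad * 1000
d = (245.75 - 17.959) / 239.37 * 1000
d = 951.63 m


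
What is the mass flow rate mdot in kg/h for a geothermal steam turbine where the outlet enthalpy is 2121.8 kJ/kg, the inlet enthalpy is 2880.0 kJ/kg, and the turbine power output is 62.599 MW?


mdot = P * 1000 / (h_in - h_out)
mdot = 62.599 * 1000 / (2880.0 - 2121.8)
mdot = 82.56265 kg/s
Convert: 82.56265 kg/s * 3600.0 = 2.9723e+05 kg/h
mdot = 2.9723e+05 kg/h


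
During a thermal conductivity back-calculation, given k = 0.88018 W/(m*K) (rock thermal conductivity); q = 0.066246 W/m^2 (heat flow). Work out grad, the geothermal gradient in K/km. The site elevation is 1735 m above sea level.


grad = q / k * 1000
grad = 0.066246 / 0.88018 * 1000
grad = 75.26415 deg C/km
Convert: 75.26415 deg C/km * 1.0 = 75.264 K/km
grad = 75.264 K/km


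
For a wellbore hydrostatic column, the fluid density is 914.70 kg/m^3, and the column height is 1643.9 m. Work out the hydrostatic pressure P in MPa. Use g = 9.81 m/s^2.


P = rho * g * h / 1e6
P = 914.70 * 9.81 * 1643.9 / 1e6
P = 14.751 MPa


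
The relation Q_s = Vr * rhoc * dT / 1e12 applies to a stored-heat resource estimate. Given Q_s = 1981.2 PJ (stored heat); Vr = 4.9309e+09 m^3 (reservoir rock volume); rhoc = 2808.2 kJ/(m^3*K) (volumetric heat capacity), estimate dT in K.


dT = Q_s * 1e12 / (Vr * rhoc)
dT = 1981.2 * 1e12 / (4.9309e+09 * 2808.2)
dT = 143.08 K
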